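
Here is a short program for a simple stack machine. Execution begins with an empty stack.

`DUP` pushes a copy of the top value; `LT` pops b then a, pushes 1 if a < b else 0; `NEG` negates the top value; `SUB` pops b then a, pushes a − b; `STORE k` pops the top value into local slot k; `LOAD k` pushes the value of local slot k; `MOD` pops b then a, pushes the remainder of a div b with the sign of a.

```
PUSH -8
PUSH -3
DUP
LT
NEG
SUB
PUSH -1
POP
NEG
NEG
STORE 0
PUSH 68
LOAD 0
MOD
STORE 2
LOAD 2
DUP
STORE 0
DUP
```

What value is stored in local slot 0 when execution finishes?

PUSH -8  [-8]
PUSH -3  [-8, -3]
DUP      [-8, -3, -3]
LT       [-8, 0]
NEG      [-8, 0]
SUB      [-8]
PUSH -1  [-8, -1]
POP      [-8]
NEG      [8]
NEG      [-8]
STORE 0  []
PUSH 68  [68]
LOAD 0   [68, -8]
MOD      [4]
STORE 2  []
LOAD 2   [4]
DUP      [4, 4]
STORE 0  [4]
DUP      [4, 4]

4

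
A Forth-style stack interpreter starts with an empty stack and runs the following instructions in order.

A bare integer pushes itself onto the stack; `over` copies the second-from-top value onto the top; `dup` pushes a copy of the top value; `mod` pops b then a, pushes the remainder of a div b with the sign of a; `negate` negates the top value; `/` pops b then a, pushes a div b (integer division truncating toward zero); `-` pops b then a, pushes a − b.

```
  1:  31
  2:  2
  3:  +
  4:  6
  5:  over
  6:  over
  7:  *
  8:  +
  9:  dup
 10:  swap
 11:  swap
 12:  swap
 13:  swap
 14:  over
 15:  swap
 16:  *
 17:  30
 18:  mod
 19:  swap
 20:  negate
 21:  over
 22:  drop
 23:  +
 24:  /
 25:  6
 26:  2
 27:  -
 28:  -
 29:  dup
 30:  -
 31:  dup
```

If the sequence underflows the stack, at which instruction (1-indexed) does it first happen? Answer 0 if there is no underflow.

0

31     : [31]
2      : [31, 2]
+      : [33]
6      : [33, 6]
over   : [33, 6, 33]
over   : [33, 6, 33, 6]
*      : [33, 6, 198]
+      : [33, 204]
dup    : [33, 204, 204]
swap   : [33, 204, 204]
swap   : [33, 204, 204]
swap   : [33, 204, 204]
swap   : [33, 204, 204]
over   : [33, 204, 204, 204]
swap   : [33, 204, 204, 204]
*      : [33, 204, 41616]
30     : [33, 204, 41616, 30]
mod    : [33, 204, 6]
swap   : [33, 6, 204]
negate : [33, 6, -204]
over   : [33, 6, -204, 6]
drop   : [33, 6, -204]
+      : [33, -198]
/      : [0]
6      : [0, 6]
2      : [0, 6, 2]
-      : [0, 4]
-      : [-4]
dup    : [-4, -4]
-      : [0]
dup    : [0, 0]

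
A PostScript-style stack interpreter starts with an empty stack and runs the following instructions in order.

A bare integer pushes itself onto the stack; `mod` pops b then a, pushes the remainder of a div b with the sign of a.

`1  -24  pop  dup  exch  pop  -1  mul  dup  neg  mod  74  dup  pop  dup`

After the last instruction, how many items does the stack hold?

1    → [1]
-24  → [1, -24]
pop  → [1]
dup  → [1, 1]
exch → [1, 1]
pop  → [1]
-1   → [1, -1]
mul  → [-1]
dup  → [-1, -1]
neg  → [-1, 1]
mod  → [0]
74   → [0, 74]
dup  → [0, 74, 74]
pop  → [0, 74]
dup  → [0, 74, 74]

3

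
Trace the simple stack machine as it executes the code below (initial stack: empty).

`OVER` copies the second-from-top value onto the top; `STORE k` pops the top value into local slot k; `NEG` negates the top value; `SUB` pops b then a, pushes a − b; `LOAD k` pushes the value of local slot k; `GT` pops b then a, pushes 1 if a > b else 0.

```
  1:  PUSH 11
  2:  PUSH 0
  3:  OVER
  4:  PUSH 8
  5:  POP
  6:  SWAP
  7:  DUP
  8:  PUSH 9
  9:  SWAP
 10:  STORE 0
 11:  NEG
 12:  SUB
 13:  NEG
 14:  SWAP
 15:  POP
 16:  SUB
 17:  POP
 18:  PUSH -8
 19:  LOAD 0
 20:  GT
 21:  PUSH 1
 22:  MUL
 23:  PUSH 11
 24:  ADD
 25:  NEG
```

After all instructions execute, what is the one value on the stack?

PUSH 11 -> 11
PUSH 0  -> 11 0
OVER    -> 11 0 11
PUSH 8  -> 11 0 11 8
POP     -> 11 0 11
SWAP    -> 11 11 0
DUP     -> 11 11 0 0
PUSH 9  -> 11 11 0 0 9
SWAP    -> 11 11 0 9 0
STORE 0 -> 11 11 0 9
NEG     -> 11 11 0 -9
SUB     -> 11 11 9
NEG     -> 11 11 -9
SWAP    -> 11 -9 11
POP     -> 11 -9
SUB     -> 20
POP     -> (empty)
PUSH -8 -> -8
LOAD 0  -> -8 0
GT      -> 0
PUSH 1  -> 0 1
MUL     -> 0
PUSH 11 -> 0 11
ADD     -> 11
NEG     -> -11

-11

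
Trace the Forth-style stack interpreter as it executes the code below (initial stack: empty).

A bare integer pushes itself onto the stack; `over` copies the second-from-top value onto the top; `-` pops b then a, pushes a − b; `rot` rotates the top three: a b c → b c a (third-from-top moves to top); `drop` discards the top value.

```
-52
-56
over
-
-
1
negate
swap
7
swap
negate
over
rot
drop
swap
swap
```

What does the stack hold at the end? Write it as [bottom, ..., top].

[-1, 48, 7]

-52    : -52
-56    : -52 -56
over   : -52 -56 -52
-      : -52 -4
-      : -48
1      : -48 1
negate : -48 -1
swap   : -1 -48
7      : -1 -48 7
swap   : -1 7 -48
negate : -1 7 48
over   : -1 7 48 7
rot    : -1 48 7 7
drop   : -1 48 7
swap   : -1 7 48
swap   : -1 48 7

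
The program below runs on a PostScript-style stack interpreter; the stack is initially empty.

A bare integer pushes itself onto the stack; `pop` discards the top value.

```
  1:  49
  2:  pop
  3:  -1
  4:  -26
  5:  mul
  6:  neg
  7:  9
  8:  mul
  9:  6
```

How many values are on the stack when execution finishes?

49  -> 49
pop -> (empty)
-1  -> -1
-26 -> -1 -26
mul -> 26
neg -> -26
9   -> -26 9
mul -> -234
6   -> -234 6

2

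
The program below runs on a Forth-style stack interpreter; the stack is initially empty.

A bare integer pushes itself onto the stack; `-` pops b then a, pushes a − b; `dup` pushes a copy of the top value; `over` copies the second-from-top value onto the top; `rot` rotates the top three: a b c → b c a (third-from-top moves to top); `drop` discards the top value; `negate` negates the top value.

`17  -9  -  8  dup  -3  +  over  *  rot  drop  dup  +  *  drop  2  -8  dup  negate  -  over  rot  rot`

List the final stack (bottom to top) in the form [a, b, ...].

[2, 2, -16]

17     → [17]
-9     → [17, -9]
-      → [26]
8      → [26, 8]
dup    → [26, 8, 8]
-3     → [26, 8, 8, -3]
+      → [26, 8, 5]
over   → [26, 8, 5, 8]
*      → [26, 8, 40]
rot    → [8, 40, 26]
drop   → [8, 40]
dup    → [8, 40, 40]
+      → [8, 80]
*      → [640]
drop   → []
2      → [2]
-8     → [2, -8]
dup    → [2, -8, -8]
negate → [2, -8, 8]
-      → [2, -16]
over   → [2, -16, 2]
rot    → [-16, 2, 2]
rot    → [2, 2, -16]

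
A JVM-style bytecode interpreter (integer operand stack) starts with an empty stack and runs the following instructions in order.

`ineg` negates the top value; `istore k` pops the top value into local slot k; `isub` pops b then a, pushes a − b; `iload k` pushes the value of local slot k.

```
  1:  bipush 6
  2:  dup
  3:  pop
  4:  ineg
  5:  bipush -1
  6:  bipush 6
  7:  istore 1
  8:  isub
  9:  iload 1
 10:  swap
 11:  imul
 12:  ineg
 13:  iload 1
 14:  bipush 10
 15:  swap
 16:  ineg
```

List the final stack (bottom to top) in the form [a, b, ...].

bipush 6  → 6
dup       → 6 6
pop       → 6
ineg      → -6
bipush -1 → -6 -1
bipush 6  → -6 -1 6
istore 1  → -6 -1
isub      → -5
iload 1   → -5 6
swap      → 6 -5
imul      → -30
ineg      → 30
iload 1   → 30 6
bipush 10 → 30 6 10
swap      → 30 10 6
ineg      → 30 10 -6

[30, 10, -6]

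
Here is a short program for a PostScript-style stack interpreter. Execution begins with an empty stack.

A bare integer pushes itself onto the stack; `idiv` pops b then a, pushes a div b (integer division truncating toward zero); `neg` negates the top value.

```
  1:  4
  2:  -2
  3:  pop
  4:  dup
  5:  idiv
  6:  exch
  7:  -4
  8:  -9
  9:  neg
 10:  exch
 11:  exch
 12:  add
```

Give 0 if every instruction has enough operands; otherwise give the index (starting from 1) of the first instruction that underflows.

6

4    : 4
-2   : 4 -2
pop  : 4
dup  : 4 4
idiv : 1
exch  — needs 2 operands, stack has 1 → underflow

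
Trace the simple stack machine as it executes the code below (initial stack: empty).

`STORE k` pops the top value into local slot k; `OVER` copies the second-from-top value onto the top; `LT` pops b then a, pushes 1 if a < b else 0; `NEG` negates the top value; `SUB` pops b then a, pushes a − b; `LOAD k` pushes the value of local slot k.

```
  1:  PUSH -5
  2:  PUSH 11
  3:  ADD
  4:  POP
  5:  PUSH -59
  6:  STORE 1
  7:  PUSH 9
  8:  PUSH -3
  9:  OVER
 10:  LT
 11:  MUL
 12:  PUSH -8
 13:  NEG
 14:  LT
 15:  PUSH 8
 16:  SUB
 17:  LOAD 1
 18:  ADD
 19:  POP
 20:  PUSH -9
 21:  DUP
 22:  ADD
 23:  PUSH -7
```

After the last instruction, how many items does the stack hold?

PUSH -5  → -5
PUSH 11  → -5 11
ADD      → 6
POP      → (empty)
PUSH -59 → -59
STORE 1  → (empty)
PUSH 9   → 9
PUSH -3  → 9 -3
OVER     → 9 -3 9
LT       → 9 1
MUL      → 9
PUSH -8  → 9 -8
NEG      → 9 8
LT       → 0
PUSH 8   → 0 8
SUB      → -8
LOAD 1   → -8 -59
ADD      → -67
POP      → (empty)
PUSH -9  → -9
DUP      → -9 -9
ADD      → -18
PUSH -7  → -18 -7

2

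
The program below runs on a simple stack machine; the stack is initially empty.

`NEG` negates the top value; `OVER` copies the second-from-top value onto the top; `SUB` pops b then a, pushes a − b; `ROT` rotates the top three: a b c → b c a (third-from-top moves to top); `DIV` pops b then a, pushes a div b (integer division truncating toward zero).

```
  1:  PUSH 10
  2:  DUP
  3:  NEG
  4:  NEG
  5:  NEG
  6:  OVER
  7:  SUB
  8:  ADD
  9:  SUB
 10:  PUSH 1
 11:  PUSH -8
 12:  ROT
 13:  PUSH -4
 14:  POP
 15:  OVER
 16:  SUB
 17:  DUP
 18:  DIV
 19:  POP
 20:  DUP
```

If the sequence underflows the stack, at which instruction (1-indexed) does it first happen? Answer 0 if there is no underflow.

9

PUSH 10 : 10
DUP     : 10 10
NEG     : 10 -10
NEG     : 10 10
NEG     : 10 -10
OVER    : 10 -10 10
SUB     : 10 -20
ADD     : -10
SUB  — needs 2 operands, stack has 1 → underflow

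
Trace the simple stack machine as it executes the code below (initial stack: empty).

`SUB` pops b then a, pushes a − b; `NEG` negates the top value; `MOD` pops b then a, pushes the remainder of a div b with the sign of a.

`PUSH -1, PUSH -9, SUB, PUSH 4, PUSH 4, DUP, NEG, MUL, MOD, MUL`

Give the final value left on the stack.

32

PUSH -1 -> -1
PUSH -9 -> -1 -9
SUB     -> 8
PUSH 4  -> 8 4
PUSH 4  -> 8 4 4
DUP     -> 8 4 4 4
NEG     -> 8 4 4 -4
MUL     -> 8 4 -16
MOD     -> 8 4
MUL     -> 32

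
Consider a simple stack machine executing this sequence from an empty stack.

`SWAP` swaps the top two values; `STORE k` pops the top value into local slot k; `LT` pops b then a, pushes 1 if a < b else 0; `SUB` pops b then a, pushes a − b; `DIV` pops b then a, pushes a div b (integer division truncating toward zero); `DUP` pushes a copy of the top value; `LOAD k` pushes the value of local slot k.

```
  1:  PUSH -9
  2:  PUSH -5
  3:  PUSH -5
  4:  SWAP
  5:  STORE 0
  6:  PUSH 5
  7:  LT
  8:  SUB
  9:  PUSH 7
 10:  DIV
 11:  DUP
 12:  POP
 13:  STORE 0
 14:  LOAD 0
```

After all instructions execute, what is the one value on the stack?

PUSH -9 : -9
PUSH -5 : -9 -5
PUSH -5 : -9 -5 -5
SWAP    : -9 -5 -5
STORE 0 : -9 -5
PUSH 5  : -9 -5 5
LT      : -9 1
SUB     : -10
PUSH 7  : -10 7
DIV     : -1
DUP     : -1 -1
POP     : -1
STORE 0 : (empty)
LOAD 0  : -1

-1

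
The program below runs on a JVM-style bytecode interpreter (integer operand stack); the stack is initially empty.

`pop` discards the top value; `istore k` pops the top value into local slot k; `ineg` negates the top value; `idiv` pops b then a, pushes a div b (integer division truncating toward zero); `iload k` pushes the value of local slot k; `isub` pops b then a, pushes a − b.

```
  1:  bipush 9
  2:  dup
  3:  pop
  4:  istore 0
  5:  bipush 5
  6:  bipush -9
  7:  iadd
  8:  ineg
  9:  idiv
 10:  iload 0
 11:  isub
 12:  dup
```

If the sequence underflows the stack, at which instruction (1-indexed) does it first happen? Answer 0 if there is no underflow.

9

bipush 9  -> [9]
dup       -> [9, 9]
pop       -> [9]
istore 0  -> []
bipush 5  -> [5]
bipush -9 -> [5, -9]
iadd      -> [-4]
ineg      -> [4]
idiv  — needs 2 operands, stack has 1 → underflow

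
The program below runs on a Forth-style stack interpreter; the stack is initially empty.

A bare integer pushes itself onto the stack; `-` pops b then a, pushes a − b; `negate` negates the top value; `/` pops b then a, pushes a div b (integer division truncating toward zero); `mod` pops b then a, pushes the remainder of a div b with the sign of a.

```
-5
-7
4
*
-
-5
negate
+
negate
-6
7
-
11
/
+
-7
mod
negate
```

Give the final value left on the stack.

1

-5     → -5
-7     → -5 -7
4      → -5 -7 4
*      → -5 -28
-      → 23
-5     → 23 -5
negate → 23 5
+      → 28
negate → -28
-6     → -28 -6
7      → -28 -6 7
-      → -28 -13
11     → -28 -13 11
/      → -28 -1
+      → -29
-7     → -29 -7
mod    → -1
negate → 1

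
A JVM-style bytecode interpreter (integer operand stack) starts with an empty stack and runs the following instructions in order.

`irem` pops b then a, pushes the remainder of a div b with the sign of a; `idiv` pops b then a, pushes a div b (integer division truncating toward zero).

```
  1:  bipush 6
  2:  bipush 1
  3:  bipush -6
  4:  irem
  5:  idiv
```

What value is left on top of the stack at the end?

6

bipush 6  → 6
bipush 1  → 6 1
bipush -6 → 6 1 -6
irem      → 6 1
idiv      → 6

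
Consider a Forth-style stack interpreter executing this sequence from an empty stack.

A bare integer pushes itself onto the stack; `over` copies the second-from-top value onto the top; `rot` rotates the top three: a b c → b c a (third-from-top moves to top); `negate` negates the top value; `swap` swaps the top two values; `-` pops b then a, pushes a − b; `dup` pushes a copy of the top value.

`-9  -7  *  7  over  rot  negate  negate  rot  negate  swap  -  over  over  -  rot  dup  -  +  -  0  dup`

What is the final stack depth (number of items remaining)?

-9     -> -9
-7     -> -9 -7
*      -> 63
7      -> 63 7
over   -> 63 7 63
rot    -> 7 63 63
negate -> 7 63 -63
negate -> 7 63 63
rot    -> 63 63 7
negate -> 63 63 -7
swap   -> 63 -7 63
-      -> 63 -70
over   -> 63 -70 63
over   -> 63 -70 63 -70
-      -> 63 -70 133
rot    -> -70 133 63
dup    -> -70 133 63 63
-      -> -70 133 0
+      -> -70 133
-      -> -203
0      -> -203 0
dup    -> -203 0 0

3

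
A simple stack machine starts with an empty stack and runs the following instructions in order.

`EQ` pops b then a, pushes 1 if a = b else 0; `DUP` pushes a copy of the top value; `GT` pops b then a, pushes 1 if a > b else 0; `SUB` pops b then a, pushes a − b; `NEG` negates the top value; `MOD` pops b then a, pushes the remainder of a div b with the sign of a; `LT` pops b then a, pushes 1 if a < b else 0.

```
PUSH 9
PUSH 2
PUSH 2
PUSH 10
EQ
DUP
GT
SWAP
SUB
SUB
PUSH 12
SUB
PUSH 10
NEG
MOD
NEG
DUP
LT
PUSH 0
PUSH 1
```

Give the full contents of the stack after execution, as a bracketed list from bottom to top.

[0, 0, 1]

PUSH 9   [9]
PUSH 2   [9, 2]
PUSH 2   [9, 2, 2]
PUSH 10  [9, 2, 2, 10]
EQ       [9, 2, 0]
DUP      [9, 2, 0, 0]
GT       [9, 2, 0]
SWAP     [9, 0, 2]
SUB      [9, -2]
SUB      [11]
PUSH 12  [11, 12]
SUB      [-1]
PUSH 10  [-1, 10]
NEG      [-1, -10]
MOD      [-1]
NEG      [1]
DUP      [1, 1]
LT       [0]
PUSH 0   [0, 0]
PUSH 1   [0, 0, 1]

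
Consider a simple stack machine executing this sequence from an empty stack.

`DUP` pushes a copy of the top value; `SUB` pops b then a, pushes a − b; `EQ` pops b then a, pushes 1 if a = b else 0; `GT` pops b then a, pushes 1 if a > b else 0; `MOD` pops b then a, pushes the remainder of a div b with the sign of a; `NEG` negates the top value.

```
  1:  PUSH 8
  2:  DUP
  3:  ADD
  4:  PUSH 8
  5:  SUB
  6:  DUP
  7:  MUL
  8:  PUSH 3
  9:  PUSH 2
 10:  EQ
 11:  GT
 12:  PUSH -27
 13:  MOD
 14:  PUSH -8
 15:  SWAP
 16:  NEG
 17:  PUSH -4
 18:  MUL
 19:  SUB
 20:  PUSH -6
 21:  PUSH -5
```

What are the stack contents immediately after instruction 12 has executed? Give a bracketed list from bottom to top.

PUSH 8   → [8]
DUP      → [8, 8]
ADD      → [16]
PUSH 8   → [16, 8]
SUB      → [8]
DUP      → [8, 8]
MUL      → [64]
PUSH 3   → [64, 3]
PUSH 2   → [64, 3, 2]
EQ       → [64, 0]
GT       → [1]
PUSH -27 → [1, -27]

[1, -27]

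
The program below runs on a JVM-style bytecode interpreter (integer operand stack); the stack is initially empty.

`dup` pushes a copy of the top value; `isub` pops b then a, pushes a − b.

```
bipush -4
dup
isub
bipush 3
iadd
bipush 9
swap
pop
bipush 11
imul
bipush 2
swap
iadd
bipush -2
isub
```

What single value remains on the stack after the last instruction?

bipush -4 -> [-4]
dup       -> [-4, -4]
isub      -> [0]
bipush 3  -> [0, 3]
iadd      -> [3]
bipush 9  -> [3, 9]
swap      -> [9, 3]
pop       -> [9]
bipush 11 -> [9, 11]
imul      -> [99]
bipush 2  -> [99, 2]
swap      -> [2, 99]
iadd      -> [101]
bipush -2 -> [101, -2]
isub      -> [103]

103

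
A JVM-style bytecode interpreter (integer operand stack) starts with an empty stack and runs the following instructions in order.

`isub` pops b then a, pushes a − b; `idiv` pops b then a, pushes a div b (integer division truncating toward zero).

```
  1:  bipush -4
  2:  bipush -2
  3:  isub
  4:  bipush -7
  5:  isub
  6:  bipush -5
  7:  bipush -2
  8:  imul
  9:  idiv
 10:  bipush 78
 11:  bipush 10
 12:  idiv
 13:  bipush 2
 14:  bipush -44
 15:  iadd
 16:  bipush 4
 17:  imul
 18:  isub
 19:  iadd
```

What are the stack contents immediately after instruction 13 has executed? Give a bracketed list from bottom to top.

bipush -4 : -4
bipush -2 : -4 -2
isub      : -2
bipush -7 : -2 -7
isub      : 5
bipush -5 : 5 -5
bipush -2 : 5 -5 -2
imul      : 5 10
idiv      : 0
bipush 78 : 0 78
bipush 10 : 0 78 10
idiv      : 0 7
bipush 2  : 0 7 2

[0, 7, 2]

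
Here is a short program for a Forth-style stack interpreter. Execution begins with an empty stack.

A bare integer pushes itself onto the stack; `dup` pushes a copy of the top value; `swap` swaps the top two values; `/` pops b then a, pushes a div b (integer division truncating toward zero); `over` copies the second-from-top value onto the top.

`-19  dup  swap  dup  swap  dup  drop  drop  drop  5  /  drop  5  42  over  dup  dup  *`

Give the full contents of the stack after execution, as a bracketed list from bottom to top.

-19  -> [-19]
dup  -> [-19, -19]
swap -> [-19, -19]
dup  -> [-19, -19, -19]
swap -> [-19, -19, -19]
dup  -> [-19, -19, -19, -19]
drop -> [-19, -19, -19]
drop -> [-19, -19]
drop -> [-19]
5    -> [-19, 5]
/    -> [-3]
drop -> []
5    -> [5]
42   -> [5, 42]
over -> [5, 42, 5]
dup  -> [5, 42, 5, 5]
dup  -> [5, 42, 5, 5, 5]
*    -> [5, 42, 5, 25]

[5, 42, 5, 25]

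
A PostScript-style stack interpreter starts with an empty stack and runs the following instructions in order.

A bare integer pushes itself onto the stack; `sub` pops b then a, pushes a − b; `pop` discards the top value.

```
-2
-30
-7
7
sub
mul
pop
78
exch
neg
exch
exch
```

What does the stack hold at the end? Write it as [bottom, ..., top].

-2    [-2]
-30   [-2, -30]
-7    [-2, -30, -7]
7     [-2, -30, -7, 7]
sub   [-2, -30, -14]
mul   [-2, 420]
pop   [-2]
78    [-2, 78]
exch  [78, -2]
neg   [78, 2]
exch  [2, 78]
exch  [78, 2]

[78, 2]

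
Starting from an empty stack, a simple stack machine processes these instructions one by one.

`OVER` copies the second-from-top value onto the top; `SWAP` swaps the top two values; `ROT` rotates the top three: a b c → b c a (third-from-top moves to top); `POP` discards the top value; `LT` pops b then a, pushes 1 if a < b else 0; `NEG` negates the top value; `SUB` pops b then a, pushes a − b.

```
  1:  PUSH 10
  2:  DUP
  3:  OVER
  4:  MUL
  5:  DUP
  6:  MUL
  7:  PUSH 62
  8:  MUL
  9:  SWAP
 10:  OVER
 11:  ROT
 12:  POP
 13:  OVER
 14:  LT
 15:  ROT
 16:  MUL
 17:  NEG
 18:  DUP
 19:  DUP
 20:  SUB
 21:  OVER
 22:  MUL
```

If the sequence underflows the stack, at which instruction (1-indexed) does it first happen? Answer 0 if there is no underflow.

PUSH 10 -> [10]
DUP     -> [10, 10]
OVER    -> [10, 10, 10]
MUL     -> [10, 100]
DUP     -> [10, 100, 100]
MUL     -> [10, 10000]
PUSH 62 -> [10, 10000, 62]
MUL     -> [10, 620000]
SWAP    -> [620000, 10]
OVER    -> [620000, 10, 620000]
ROT     -> [10, 620000, 620000]
POP     -> [10, 620000]
OVER    -> [10, 620000, 10]
LT      -> [10, 0]
ROT  — needs 3 operands, stack has 2 → underflow

15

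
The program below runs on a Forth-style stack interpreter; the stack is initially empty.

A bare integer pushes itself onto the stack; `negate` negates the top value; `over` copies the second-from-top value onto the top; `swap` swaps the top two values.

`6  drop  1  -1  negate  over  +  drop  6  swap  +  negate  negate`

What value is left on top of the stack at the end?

7

6      : [6]
drop   : []
1      : [1]
-1     : [1, -1]
negate : [1, 1]
over   : [1, 1, 1]
+      : [1, 2]
drop   : [1]
6      : [1, 6]
swap   : [6, 1]
+      : [7]
negate : [-7]
negate : [7]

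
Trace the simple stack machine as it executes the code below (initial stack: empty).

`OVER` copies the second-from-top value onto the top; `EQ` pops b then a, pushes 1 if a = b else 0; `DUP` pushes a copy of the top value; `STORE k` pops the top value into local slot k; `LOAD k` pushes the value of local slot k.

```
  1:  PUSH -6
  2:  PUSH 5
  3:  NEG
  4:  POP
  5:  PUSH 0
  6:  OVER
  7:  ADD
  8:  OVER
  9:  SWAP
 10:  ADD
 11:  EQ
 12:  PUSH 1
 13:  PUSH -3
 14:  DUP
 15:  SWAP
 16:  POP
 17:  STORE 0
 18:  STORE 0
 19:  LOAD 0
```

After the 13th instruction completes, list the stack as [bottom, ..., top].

[0, 1, -3]

PUSH -6 : [-6]
PUSH 5  : [-6, 5]
NEG     : [-6, -5]
POP     : [-6]
PUSH 0  : [-6, 0]
OVER    : [-6, 0, -6]
ADD     : [-6, -6]
OVER    : [-6, -6, -6]
SWAP    : [-6, -6, -6]
ADD     : [-6, -12]
EQ      : [0]
PUSH 1  : [0, 1]
PUSH -3 : [0, 1, -3]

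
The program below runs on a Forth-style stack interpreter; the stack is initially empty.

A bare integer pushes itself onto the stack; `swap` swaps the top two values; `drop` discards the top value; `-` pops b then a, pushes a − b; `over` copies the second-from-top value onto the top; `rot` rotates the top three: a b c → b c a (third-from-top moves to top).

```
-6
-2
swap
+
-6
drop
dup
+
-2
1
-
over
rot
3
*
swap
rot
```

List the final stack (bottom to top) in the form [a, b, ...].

-6   : [-6]
-2   : [-6, -2]
swap : [-2, -6]
+    : [-8]
-6   : [-8, -6]
drop : [-8]
dup  : [-8, -8]
+    : [-16]
-2   : [-16, -2]
1    : [-16, -2, 1]
-    : [-16, -3]
over : [-16, -3, -16]
rot  : [-3, -16, -16]
3    : [-3, -16, -16, 3]
*    : [-3, -16, -48]
swap : [-3, -48, -16]
rot  : [-48, -16, -3]

[-48, -16, -3]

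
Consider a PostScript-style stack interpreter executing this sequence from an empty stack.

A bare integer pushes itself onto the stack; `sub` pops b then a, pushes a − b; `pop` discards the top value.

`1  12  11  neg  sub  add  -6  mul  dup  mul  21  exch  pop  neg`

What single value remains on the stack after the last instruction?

1    → [1]
12   → [1, 12]
11   → [1, 12, 11]
neg  → [1, 12, -11]
sub  → [1, 23]
add  → [24]
-6   → [24, -6]
mul  → [-144]
dup  → [-144, -144]
mul  → [20736]
21   → [20736, 21]
exch → [21, 20736]
pop  → [21]
neg  → [-21]

-21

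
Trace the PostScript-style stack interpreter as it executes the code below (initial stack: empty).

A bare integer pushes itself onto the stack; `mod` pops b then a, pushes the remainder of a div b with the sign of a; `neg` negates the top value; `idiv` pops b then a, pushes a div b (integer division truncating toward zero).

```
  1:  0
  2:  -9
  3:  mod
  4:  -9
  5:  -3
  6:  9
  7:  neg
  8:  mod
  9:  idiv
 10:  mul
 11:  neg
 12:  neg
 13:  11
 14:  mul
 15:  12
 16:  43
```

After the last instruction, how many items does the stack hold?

3

0    : [0]
-9   : [0, -9]
mod  : [0]
-9   : [0, -9]
-3   : [0, -9, -3]
9    : [0, -9, -3, 9]
neg  : [0, -9, -3, -9]
mod  : [0, -9, -3]
idiv : [0, 3]
mul  : [0]
neg  : [0]
neg  : [0]
11   : [0, 11]
mul  : [0]
12   : [0, 12]
43   : [0, 12, 43]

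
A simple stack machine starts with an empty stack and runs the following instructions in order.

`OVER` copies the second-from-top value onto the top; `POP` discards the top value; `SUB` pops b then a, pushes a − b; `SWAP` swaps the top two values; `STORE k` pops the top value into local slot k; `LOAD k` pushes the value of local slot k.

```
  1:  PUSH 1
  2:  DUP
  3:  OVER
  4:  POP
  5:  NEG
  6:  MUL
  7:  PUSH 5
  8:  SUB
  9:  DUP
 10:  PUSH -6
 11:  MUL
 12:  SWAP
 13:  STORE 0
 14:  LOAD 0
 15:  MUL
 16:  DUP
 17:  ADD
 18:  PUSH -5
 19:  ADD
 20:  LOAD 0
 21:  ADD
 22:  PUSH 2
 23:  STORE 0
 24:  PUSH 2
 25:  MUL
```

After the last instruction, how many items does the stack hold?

1

PUSH 1  : 1
DUP     : 1 1
OVER    : 1 1 1
POP     : 1 1
NEG     : 1 -1
MUL     : -1
PUSH 5  : -1 5
SUB     : -6
DUP     : -6 -6
PUSH -6 : -6 -6 -6
MUL     : -6 36
SWAP    : 36 -6
STORE 0 : 36
LOAD 0  : 36 -6
MUL     : -216
DUP     : -216 -216
ADD     : -432
PUSH -5 : -432 -5
ADD     : -437
LOAD 0  : -437 -6
ADD     : -443
PUSH 2  : -443 2
STORE 0 : -443
PUSH 2  : -443 2
MUL     : -886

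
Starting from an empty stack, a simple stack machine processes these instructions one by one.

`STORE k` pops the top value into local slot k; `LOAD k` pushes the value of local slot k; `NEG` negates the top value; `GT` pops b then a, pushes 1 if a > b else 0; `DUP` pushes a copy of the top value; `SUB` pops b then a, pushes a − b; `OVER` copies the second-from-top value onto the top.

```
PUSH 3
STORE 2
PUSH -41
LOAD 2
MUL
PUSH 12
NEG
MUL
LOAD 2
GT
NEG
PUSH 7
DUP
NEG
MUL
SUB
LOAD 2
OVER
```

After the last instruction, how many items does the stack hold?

PUSH 3   : 3
STORE 2  : (empty)
PUSH -41 : -41
LOAD 2   : -41 3
MUL      : -123
PUSH 12  : -123 12
NEG      : -123 -12
MUL      : 1476
LOAD 2   : 1476 3
GT       : 1
NEG      : -1
PUSH 7   : -1 7
DUP      : -1 7 7
NEG      : -1 7 -7
MUL      : -1 -49
SUB      : 48
LOAD 2   : 48 3
OVER     : 48 3 48

3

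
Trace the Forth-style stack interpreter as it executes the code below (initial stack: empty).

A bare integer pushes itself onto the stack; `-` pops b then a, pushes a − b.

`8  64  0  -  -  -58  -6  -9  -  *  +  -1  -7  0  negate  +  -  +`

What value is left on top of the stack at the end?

8       [8]
64      [8, 64]
0       [8, 64, 0]
-       [8, 64]
-       [-56]
-58     [-56, -58]
-6      [-56, -58, -6]
-9      [-56, -58, -6, -9]
-       [-56, -58, 3]
*       [-56, -174]
+       [-230]
-1      [-230, -1]
-7      [-230, -1, -7]
0       [-230, -1, -7, 0]
negate  [-230, -1, -7, 0]
+       [-230, -1, -7]
-       [-230, 6]
+       [-224]

-224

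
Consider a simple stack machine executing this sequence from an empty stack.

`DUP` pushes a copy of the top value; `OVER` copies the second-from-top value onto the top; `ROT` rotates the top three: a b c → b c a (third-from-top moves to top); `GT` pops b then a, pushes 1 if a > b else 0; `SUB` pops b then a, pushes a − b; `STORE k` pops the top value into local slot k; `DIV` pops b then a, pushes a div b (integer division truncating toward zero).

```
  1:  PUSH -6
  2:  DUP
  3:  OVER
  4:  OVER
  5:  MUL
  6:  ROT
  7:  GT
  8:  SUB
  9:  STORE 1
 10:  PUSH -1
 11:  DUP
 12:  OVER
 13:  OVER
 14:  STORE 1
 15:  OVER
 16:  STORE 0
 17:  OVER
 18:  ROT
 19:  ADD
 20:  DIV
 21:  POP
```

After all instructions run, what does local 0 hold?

PUSH -6 -> -6
DUP     -> -6 -6
OVER    -> -6 -6 -6
OVER    -> -6 -6 -6 -6
MUL     -> -6 -6 36
ROT     -> -6 36 -6
GT      -> -6 1
SUB     -> -7
STORE 1 -> (empty)
PUSH -1 -> -1
DUP     -> -1 -1
OVER    -> -1 -1 -1
OVER    -> -1 -1 -1 -1
STORE 1 -> -1 -1 -1
OVER    -> -1 -1 -1 -1
STORE 0 -> -1 -1 -1
OVER    -> -1 -1 -1 -1
ROT     -> -1 -1 -1 -1
ADD     -> -1 -1 -2
DIV     -> -1 0
POP     -> -1

-1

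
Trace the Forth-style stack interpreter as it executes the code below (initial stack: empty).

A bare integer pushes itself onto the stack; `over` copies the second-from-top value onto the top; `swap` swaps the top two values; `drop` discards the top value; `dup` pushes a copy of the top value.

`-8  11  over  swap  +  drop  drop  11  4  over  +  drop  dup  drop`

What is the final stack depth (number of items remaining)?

-8   -> -8
11   -> -8 11
over -> -8 11 -8
swap -> -8 -8 11
+    -> -8 3
drop -> -8
drop -> (empty)
11   -> 11
4    -> 11 4
over -> 11 4 11
+    -> 11 15
drop -> 11
dup  -> 11 11
drop -> 11

1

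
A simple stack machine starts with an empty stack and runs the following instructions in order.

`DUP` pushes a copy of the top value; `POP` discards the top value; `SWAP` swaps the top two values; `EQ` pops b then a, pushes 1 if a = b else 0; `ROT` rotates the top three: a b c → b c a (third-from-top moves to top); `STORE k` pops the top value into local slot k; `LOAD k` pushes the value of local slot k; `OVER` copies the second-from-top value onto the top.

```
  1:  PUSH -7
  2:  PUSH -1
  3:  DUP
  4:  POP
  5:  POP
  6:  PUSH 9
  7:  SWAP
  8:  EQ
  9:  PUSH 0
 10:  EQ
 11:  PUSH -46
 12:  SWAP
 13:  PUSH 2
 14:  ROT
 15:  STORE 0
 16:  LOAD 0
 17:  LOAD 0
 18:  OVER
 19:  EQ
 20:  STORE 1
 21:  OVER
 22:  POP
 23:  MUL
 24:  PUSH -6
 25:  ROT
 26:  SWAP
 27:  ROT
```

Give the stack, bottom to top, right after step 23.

[1, -92]

PUSH -7   -7
PUSH -1   -7 -1
DUP       -7 -1 -1
POP       -7 -1
POP       -7
PUSH 9    -7 9
SWAP      9 -7
EQ        0
PUSH 0    0 0
EQ        1
PUSH -46  1 -46
SWAP      -46 1
PUSH 2    -46 1 2
ROT       1 2 -46
STORE 0   1 2
LOAD 0    1 2 -46
LOAD 0    1 2 -46 -46
OVER      1 2 -46 -46 -46
EQ        1 2 -46 1
STORE 1   1 2 -46
OVER      1 2 -46 2
POP       1 2 -46
MUL       1 -92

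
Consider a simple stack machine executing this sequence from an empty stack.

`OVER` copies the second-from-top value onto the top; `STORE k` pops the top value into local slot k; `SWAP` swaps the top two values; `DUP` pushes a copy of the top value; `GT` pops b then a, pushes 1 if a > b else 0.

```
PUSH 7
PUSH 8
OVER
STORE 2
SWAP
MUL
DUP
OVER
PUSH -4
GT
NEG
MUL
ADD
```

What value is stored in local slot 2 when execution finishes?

7

PUSH 7   7
PUSH 8   7 8
OVER     7 8 7
STORE 2  7 8
SWAP     8 7
MUL      56
DUP      56 56
OVER     56 56 56
PUSH -4  56 56 56 -4
GT       56 56 1
NEG      56 56 -1
MUL      56 -56
ADD      0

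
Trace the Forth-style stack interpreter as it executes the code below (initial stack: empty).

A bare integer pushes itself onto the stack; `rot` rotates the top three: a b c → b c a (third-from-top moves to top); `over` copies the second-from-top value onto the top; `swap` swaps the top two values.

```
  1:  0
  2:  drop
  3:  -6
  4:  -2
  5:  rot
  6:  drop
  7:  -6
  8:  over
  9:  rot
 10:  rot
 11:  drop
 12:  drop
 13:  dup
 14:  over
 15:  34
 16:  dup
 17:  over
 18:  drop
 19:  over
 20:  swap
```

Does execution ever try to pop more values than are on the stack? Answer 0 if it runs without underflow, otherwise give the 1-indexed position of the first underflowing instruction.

5

0    → [0]
drop → []
-6   → [-6]
-2   → [-6, -2]
rot  — needs 3 operands, stack has 2 → underflow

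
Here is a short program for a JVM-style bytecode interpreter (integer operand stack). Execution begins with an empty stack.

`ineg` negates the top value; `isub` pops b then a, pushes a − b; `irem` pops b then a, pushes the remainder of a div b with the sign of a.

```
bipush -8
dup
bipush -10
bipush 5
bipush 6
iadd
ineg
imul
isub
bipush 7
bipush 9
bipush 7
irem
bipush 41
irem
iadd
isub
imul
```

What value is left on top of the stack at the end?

1016

bipush -8  : [-8]
dup        : [-8, -8]
bipush -10 : [-8, -8, -10]
bipush 5   : [-8, -8, -10, 5]
bipush 6   : [-8, -8, -10, 5, 6]
iadd       : [-8, -8, -10, 11]
ineg       : [-8, -8, -10, -11]
imul       : [-8, -8, 110]
isub       : [-8, -118]
bipush 7   : [-8, -118, 7]
bipush 9   : [-8, -118, 7, 9]
bipush 7   : [-8, -118, 7, 9, 7]
irem       : [-8, -118, 7, 2]
bipush 41  : [-8, -118, 7, 2, 41]
irem       : [-8, -118, 7, 2]
iadd       : [-8, -118, 9]
isub       : [-8, -127]
imul       : [1016]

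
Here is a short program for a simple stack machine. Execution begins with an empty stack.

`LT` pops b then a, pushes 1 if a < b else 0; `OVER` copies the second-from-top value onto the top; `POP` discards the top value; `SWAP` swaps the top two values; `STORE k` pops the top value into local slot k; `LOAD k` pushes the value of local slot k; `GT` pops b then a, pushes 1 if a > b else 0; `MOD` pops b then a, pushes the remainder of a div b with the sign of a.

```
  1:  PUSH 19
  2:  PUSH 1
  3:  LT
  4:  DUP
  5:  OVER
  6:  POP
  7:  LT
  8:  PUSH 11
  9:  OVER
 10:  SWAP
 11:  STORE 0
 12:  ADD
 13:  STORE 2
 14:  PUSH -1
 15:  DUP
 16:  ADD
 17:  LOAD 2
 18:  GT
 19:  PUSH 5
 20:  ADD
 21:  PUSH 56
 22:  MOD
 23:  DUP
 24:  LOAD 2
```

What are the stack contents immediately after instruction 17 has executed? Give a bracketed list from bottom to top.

[-2, 0]

PUSH 19  [19]
PUSH 1   [19, 1]
LT       [0]
DUP      [0, 0]
OVER     [0, 0, 0]
POP      [0, 0]
LT       [0]
PUSH 11  [0, 11]
OVER     [0, 11, 0]
SWAP     [0, 0, 11]
STORE 0  [0, 0]
ADD      [0]
STORE 2  []
PUSH -1  [-1]
DUP      [-1, -1]
ADD      [-2]
LOAD 2   [-2, 0]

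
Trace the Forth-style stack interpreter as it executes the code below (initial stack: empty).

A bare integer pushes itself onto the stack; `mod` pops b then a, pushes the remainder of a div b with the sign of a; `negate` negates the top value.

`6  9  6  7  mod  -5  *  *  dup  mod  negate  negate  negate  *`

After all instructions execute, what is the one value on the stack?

0

6       6
9       6 9
6       6 9 6
7       6 9 6 7
mod     6 9 6
-5      6 9 6 -5
*       6 9 -30
*       6 -270
dup     6 -270 -270
mod     6 0
negate  6 0
negate  6 0
negate  6 0
*       0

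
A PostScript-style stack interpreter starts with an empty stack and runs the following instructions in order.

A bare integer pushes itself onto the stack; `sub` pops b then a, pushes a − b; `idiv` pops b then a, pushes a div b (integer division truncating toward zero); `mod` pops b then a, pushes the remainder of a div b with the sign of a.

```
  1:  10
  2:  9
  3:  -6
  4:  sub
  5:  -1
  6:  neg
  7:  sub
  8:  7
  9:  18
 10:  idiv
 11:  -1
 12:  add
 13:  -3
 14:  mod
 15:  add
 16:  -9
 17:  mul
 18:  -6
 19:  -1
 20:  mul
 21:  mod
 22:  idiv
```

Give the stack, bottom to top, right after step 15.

10   -> 10
9    -> 10 9
-6   -> 10 9 -6
sub  -> 10 15
-1   -> 10 15 -1
neg  -> 10 15 1
sub  -> 10 14
7    -> 10 14 7
18   -> 10 14 7 18
idiv -> 10 14 0
-1   -> 10 14 0 -1
add  -> 10 14 -1
-3   -> 10 14 -1 -3
mod  -> 10 14 -1
add  -> 10 13

[10, 13]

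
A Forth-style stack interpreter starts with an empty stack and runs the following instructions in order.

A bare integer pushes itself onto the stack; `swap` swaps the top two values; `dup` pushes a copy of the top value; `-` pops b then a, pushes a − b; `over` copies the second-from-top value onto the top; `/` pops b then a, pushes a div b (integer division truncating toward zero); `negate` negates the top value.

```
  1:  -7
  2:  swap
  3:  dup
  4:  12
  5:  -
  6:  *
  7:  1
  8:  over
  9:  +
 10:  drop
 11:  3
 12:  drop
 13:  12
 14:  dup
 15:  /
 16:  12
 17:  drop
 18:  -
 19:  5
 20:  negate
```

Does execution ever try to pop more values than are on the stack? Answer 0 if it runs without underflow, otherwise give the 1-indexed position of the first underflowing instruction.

2

-7 : [-7]
swap  — needs 2 operands, stack has 1 → underflow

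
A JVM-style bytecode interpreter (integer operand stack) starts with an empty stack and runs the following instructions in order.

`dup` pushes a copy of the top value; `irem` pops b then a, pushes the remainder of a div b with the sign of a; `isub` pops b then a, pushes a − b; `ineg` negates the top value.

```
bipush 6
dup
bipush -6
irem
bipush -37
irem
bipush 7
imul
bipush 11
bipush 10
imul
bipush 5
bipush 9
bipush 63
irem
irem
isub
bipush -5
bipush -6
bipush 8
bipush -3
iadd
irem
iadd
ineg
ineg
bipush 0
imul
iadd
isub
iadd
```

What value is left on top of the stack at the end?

-99

bipush 6    [6]
dup         [6, 6]
bipush -6   [6, 6, -6]
irem        [6, 0]
bipush -37  [6, 0, -37]
irem        [6, 0]
bipush 7    [6, 0, 7]
imul        [6, 0]
bipush 11   [6, 0, 11]
bipush 10   [6, 0, 11, 10]
imul        [6, 0, 110]
bipush 5    [6, 0, 110, 5]
bipush 9    [6, 0, 110, 5, 9]
bipush 63   [6, 0, 110, 5, 9, 63]
irem        [6, 0, 110, 5, 9]
irem        [6, 0, 110, 5]
isub        [6, 0, 105]
bipush -5   [6, 0, 105, -5]
bipush -6   [6, 0, 105, -5, -6]
bipush 8    [6, 0, 105, -5, -6, 8]
bipush -3   [6, 0, 105, -5, -6, 8, -3]
iadd        [6, 0, 105, -5, -6, 5]
irem        [6, 0, 105, -5, -1]
iadd        [6, 0, 105, -6]
ineg        [6, 0, 105, 6]
ineg        [6, 0, 105, -6]
bipush 0    [6, 0, 105, -6, 0]
imul        [6, 0, 105, 0]
iadd        [6, 0, 105]
isub        [6, -105]
iadd        [-99]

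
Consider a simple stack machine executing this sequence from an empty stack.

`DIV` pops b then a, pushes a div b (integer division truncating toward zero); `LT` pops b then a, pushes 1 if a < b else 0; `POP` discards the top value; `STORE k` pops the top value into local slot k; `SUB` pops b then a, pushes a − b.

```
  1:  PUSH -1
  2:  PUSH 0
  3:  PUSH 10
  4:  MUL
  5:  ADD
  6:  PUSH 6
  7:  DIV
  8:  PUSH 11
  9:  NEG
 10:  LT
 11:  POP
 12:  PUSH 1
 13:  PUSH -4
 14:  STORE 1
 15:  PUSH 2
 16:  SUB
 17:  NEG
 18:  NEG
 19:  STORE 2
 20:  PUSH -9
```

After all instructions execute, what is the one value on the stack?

-9

PUSH -1 -> [-1]
PUSH 0  -> [-1, 0]
PUSH 10 -> [-1, 0, 10]
MUL     -> [-1, 0]
ADD     -> [-1]
PUSH 6  -> [-1, 6]
DIV     -> [0]
PUSH 11 -> [0, 11]
NEG     -> [0, -11]
LT      -> [0]
POP     -> []
PUSH 1  -> [1]
PUSH -4 -> [1, -4]
STORE 1 -> [1]
PUSH 2  -> [1, 2]
SUB     -> [-1]
NEG     -> [1]
NEG     -> [-1]
STORE 2 -> []
PUSH -9 -> [-9]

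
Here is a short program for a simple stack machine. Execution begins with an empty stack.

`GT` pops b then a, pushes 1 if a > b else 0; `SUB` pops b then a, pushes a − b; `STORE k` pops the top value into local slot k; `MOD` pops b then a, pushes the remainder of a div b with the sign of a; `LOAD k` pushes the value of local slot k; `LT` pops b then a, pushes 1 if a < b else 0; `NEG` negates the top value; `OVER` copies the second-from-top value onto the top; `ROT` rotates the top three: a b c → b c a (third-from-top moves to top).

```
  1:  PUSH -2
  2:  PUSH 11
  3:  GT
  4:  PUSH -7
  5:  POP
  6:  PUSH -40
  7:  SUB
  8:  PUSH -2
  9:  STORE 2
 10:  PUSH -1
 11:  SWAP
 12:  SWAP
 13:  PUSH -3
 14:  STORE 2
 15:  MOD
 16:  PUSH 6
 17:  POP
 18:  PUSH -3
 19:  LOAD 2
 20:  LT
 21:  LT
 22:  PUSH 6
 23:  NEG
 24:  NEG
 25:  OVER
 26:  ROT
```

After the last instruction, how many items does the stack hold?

PUSH -2  : -2
PUSH 11  : -2 11
GT       : 0
PUSH -7  : 0 -7
POP      : 0
PUSH -40 : 0 -40
SUB      : 40
PUSH -2  : 40 -2
STORE 2  : 40
PUSH -1  : 40 -1
SWAP     : -1 40
SWAP     : 40 -1
PUSH -3  : 40 -1 -3
STORE 2  : 40 -1
MOD      : 0
PUSH 6   : 0 6
POP      : 0
PUSH -3  : 0 -3
LOAD 2   : 0 -3 -3
LT       : 0 0
LT       : 0
PUSH 6   : 0 6
NEG      : 0 -6
NEG      : 0 6
OVER     : 0 6 0
ROT      : 6 0 0

3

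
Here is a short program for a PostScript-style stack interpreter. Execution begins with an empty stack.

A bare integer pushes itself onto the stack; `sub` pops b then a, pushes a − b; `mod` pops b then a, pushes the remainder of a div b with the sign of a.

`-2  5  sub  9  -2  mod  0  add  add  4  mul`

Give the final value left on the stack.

-24

-2  : -2
5   : -2 5
sub : -7
9   : -7 9
-2  : -7 9 -2
mod : -7 1
0   : -7 1 0
add : -7 1
add : -6
4   : -6 4
mul : -24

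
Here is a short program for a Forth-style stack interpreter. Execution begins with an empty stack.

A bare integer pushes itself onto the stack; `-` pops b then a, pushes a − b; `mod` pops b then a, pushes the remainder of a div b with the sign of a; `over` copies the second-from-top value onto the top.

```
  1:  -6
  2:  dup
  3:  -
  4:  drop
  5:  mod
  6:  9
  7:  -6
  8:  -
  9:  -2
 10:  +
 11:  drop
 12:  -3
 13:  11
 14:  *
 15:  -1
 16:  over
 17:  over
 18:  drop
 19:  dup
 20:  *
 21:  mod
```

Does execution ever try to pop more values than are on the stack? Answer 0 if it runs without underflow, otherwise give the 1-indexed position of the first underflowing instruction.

-6   → [-6]
dup  → [-6, -6]
-    → [0]
drop → []
mod  — needs 2 operands, stack has 0 → underflow

5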